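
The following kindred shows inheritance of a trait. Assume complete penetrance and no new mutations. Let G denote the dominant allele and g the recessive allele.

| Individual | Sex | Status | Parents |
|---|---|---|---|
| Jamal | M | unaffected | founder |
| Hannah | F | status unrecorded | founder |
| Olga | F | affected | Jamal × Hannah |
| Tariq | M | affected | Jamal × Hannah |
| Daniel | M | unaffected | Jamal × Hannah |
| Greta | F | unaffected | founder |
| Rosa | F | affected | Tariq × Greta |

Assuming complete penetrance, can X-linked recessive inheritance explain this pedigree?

No

Under X-linked recessive, Olga (affected, female) cannot arise from Jamal (unaffected) × Hannah (unrecorded).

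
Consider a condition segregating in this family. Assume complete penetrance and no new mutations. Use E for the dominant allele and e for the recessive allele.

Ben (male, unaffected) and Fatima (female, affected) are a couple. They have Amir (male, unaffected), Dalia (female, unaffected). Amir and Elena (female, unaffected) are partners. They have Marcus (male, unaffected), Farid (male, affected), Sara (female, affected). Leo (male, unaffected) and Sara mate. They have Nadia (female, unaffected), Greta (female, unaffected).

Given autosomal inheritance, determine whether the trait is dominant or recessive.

recessive

Amir and Elena are both unaffected yet have an affected child Farid. Under dominance, an affected child requires at least one affected parent, so the trait cannot be dominant.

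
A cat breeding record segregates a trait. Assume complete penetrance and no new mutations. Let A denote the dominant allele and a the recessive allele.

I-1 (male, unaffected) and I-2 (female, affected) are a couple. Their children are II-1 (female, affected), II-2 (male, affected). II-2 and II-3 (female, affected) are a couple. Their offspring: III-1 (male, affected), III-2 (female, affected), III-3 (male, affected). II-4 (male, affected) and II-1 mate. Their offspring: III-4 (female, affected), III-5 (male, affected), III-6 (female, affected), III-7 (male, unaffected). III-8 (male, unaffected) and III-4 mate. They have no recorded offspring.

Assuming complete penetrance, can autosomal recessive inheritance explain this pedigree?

Under autosomal recessive, III-7 (unaffected, male) cannot arise from II-4 (affected) × II-1 (affected).

No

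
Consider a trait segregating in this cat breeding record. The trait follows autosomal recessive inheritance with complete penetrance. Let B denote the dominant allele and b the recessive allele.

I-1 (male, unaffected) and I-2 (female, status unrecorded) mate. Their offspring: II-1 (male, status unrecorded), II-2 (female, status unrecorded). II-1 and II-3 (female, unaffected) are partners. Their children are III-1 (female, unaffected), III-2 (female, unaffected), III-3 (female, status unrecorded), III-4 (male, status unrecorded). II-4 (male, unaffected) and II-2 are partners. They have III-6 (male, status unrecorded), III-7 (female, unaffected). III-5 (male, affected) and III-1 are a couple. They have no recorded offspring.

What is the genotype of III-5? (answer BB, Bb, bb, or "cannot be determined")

III-5 is affected, so III-5 is bb.

bb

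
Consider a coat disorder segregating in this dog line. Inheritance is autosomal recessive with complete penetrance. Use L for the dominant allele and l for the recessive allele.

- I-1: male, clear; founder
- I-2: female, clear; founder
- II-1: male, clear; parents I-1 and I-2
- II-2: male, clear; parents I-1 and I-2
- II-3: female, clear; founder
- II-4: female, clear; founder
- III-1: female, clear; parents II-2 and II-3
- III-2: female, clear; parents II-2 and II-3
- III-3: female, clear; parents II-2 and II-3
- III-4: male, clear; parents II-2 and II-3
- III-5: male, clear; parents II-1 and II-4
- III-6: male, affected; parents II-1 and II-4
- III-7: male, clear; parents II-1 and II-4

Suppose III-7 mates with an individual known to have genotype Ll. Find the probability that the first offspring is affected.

1/6

II-1 is clear so carries L and passed l to III-6 (ll), so II-1 is Ll.
II-4 is clear so carries L and passed l to III-6 (ll), so II-4 is Ll.
III-7 is a clear offspring of II-1 (Ll) × II-4 (Ll), whose cross gives 1/4 LL : 1/2 Ll : 1/4 ll; conditioning on being clear, III-7 is LL with probability 1/3, Ll with probability 2/3.
Summing over parental genotype combinations, P(offspring is affected) = 2/3·1/4 = 1/6.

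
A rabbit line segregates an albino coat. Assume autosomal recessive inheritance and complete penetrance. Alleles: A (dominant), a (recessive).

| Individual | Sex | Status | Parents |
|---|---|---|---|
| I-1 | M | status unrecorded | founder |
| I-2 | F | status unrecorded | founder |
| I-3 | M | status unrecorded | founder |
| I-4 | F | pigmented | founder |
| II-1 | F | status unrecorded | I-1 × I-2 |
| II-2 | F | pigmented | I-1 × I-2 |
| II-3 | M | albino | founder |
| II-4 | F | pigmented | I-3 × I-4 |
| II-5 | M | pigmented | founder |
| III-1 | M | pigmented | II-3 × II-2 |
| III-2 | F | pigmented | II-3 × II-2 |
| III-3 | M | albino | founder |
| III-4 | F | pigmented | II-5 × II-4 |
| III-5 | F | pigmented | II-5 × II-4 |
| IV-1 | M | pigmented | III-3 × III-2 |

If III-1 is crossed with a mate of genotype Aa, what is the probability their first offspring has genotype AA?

1/4

III-1 is pigmented so carries A and received a from II-3 (aa), so III-1 is Aa.
The cross gives 1/4 AA : 1/2 Aa : 1/4 aa, so P(offspring has genotype AA) = 1/4.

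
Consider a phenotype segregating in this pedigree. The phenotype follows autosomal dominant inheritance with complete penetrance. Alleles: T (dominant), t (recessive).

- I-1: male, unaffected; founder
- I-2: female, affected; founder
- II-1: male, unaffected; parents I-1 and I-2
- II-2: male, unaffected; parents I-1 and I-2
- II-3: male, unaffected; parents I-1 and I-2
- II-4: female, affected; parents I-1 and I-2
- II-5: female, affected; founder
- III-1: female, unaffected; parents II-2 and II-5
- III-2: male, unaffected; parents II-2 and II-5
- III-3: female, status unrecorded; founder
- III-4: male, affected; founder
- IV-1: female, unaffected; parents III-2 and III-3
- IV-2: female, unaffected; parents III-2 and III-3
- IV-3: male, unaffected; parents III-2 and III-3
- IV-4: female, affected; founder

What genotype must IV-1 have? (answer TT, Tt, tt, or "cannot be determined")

IV-1 is unaffected, so IV-1 is tt.

tt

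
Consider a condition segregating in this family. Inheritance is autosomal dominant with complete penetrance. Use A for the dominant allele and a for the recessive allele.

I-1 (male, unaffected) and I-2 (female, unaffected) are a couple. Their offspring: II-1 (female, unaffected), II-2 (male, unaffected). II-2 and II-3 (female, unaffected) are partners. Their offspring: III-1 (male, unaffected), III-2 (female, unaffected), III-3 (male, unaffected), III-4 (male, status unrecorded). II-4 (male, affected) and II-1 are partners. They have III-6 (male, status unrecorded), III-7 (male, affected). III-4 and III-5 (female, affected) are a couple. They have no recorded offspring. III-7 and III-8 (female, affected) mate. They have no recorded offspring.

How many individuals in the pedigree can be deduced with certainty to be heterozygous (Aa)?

1

Obligate heterozygotes: III-7 is affected so carries A and received a from II-1 (aa), so III-7 is Aa.
Every other individual is either homozygous by phenotype or has at least one consistent homozygous assignment, so the count is 1.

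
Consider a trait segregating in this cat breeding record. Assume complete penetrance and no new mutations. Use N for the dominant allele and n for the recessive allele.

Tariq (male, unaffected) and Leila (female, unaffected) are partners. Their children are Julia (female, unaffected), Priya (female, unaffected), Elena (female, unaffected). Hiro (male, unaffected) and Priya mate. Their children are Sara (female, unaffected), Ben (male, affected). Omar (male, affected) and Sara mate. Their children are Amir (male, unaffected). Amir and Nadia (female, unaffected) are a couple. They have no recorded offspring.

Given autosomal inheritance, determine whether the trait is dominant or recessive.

Hiro and Priya are both unaffected yet have an affected child Ben. Under dominance, an affected child requires at least one affected parent, so the trait cannot be dominant.

recessive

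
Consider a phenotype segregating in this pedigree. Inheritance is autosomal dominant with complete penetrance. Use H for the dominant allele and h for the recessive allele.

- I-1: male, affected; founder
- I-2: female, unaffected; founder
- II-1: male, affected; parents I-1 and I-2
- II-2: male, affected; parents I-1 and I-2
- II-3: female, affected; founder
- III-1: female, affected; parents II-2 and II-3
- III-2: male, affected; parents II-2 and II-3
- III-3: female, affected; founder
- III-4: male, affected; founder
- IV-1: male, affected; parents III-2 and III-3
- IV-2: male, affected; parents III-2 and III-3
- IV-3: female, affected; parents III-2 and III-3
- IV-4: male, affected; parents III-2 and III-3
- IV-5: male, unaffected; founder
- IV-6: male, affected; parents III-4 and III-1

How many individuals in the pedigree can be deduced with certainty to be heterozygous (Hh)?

2

Obligate heterozygotes: II-1 is affected so carries H and received h from I-2 (hh), so II-1 is Hh; II-2 is affected so carries H and received h from I-2 (hh), so II-2 is Hh.
Every other individual is either homozygous by phenotype or has at least one consistent homozygous assignment, so the count is 2.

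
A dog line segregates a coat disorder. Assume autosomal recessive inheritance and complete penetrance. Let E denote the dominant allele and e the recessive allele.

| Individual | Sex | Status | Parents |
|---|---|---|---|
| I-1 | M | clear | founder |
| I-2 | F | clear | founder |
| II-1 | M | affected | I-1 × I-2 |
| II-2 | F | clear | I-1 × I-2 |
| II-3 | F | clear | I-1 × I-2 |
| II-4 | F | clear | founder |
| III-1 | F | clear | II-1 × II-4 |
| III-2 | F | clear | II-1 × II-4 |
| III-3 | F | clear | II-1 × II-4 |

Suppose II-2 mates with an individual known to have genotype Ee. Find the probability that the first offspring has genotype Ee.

1/2

I-1 is clear so carries E and passed e to II-1 (ee), so I-1 is Ee.
I-2 is clear so carries E and passed e to II-1 (ee), so I-2 is Ee.
II-2 is a clear offspring of I-1 (Ee) × I-2 (Ee), whose cross gives 1/4 EE : 1/2 Ee : 1/4 ee; conditioning on being clear, II-2 is EE with probability 1/3, Ee with probability 2/3.
Summing over parental genotype combinations, P(offspring has genotype Ee) = 1/3·1/2 + 2/3·1/2 = 1/2.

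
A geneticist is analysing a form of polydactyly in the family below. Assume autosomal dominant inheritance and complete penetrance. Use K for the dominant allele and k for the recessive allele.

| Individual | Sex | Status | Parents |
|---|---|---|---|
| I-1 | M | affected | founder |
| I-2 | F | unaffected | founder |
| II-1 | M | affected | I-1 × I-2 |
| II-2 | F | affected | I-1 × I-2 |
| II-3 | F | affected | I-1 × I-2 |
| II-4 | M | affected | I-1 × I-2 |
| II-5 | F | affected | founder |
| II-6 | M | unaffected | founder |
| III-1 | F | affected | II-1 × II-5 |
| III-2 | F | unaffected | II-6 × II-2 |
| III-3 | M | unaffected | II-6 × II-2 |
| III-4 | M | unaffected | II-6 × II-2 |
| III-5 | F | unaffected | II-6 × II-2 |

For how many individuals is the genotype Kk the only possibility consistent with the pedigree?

4

Obligate heterozygotes: II-1 is affected so carries K and received k from I-2 (kk), so II-1 is Kk; II-2 is affected so carries K and received k from I-2 (kk), so II-2 is Kk; II-3 is affected so carries K and received k from I-2 (kk), so II-3 is Kk; II-4 is affected so carries K and received k from I-2 (kk), so II-4 is Kk.
Every other individual is either homozygous by phenotype or has at least one consistent homozygous assignment, so the count is 4.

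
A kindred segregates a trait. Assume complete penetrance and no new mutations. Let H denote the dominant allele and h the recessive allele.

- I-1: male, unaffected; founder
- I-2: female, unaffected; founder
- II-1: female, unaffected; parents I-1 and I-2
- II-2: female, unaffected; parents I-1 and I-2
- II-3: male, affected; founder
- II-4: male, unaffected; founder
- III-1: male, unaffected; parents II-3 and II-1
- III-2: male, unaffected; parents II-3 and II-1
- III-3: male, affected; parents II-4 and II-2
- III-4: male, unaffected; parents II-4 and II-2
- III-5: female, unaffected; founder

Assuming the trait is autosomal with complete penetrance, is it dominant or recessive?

II-4 and II-2 are both unaffected yet have an affected child III-3. Under dominance, an affected child requires at least one affected parent, so the trait cannot be dominant.

recessive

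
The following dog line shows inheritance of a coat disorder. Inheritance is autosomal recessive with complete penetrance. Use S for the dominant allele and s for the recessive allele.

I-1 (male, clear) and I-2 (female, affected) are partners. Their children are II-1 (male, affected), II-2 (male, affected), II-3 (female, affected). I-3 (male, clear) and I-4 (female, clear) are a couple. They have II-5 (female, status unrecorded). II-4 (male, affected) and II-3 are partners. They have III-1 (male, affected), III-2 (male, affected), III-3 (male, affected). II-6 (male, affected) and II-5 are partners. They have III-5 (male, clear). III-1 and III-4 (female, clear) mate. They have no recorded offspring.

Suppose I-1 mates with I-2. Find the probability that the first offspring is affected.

1/2

I-1 is clear so carries S and passed s to II-1 (ss), so I-1 is Ss.
I-2 is affected, so I-2 is ss.
The cross gives 1/2 Ss : 1/2 ss, so P(offspring is affected) = 1/2.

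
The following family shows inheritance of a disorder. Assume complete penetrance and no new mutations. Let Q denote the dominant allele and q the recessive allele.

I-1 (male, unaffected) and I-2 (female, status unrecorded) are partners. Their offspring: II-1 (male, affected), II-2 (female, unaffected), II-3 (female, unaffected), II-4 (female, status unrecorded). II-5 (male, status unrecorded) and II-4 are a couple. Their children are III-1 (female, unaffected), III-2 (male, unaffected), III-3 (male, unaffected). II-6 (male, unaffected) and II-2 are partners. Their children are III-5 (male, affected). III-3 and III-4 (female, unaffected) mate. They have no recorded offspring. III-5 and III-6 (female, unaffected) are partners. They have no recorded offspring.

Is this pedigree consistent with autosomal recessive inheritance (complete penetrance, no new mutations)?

Yes

A consistent assignment under autosomal recessive exists: I-1 Qq, I-2 Qq, II-1 qq, II-2 Qq, II-3 QQ, II-4 QQ, II-5 QQ, II-6 Qq, III-1 QQ, III-2 QQ, III-3 QQ, III-4 QQ, III-5 qq, III-6 QQ.
In this assignment every recorded phenotype matches its genotype and every non-founder's genotype is obtainable from its parents' genotypes, so the pedigree is consistent.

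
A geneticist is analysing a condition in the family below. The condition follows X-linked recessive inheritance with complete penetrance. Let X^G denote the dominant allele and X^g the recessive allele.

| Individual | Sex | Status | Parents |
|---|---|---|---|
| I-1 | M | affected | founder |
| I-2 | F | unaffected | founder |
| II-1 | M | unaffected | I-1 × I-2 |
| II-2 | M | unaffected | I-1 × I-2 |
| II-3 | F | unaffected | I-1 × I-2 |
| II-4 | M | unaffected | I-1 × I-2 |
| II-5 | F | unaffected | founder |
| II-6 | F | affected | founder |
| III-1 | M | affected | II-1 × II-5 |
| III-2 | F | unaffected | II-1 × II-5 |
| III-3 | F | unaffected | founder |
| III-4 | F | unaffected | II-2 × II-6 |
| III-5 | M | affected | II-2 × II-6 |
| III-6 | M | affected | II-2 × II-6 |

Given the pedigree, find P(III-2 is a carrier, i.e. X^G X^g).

1/2

II-1 is unaffected, so II-1 is X^G Y.
II-5 is unaffected so carries G and passed g to III-1 (X^g Y), so II-5 is X^G X^g.
Their cross gives offspring ratios 1/2 X^G X^G : 1/2 X^G X^g. Conditioning on III-2 being unaffected, P(X^G X^g) = 1/2 / 1 = 1/2.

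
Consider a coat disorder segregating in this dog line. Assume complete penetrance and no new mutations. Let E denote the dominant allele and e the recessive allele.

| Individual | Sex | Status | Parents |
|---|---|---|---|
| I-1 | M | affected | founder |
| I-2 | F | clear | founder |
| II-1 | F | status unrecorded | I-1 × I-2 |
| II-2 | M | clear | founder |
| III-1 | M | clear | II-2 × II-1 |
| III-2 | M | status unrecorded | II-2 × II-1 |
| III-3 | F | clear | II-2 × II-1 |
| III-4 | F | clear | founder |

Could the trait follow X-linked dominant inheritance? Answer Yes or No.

A consistent assignment under X-linked dominant exists: I-1 X^E Y, I-2 X^e X^e, II-1 X^E X^e, II-2 X^e Y, III-1 X^e Y, III-2 X^E Y, III-3 X^e X^e, III-4 X^e X^e.
In this assignment every recorded phenotype matches its genotype and every non-founder's genotype is obtainable from its parents' genotypes, so the pedigree is consistent.

Yes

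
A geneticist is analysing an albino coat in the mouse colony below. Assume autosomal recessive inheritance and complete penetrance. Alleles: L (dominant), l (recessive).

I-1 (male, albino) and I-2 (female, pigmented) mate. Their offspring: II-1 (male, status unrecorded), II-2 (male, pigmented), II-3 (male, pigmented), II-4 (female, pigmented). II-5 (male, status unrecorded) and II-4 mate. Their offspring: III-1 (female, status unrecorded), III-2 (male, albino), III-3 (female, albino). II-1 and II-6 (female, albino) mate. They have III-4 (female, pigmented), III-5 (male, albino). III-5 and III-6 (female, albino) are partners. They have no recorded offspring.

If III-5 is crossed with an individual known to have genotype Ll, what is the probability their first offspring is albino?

1/2

III-5 is albino, so III-5 is ll.
The cross gives 1/2 Ll : 1/2 ll, so P(offspring is albino) = 1/2.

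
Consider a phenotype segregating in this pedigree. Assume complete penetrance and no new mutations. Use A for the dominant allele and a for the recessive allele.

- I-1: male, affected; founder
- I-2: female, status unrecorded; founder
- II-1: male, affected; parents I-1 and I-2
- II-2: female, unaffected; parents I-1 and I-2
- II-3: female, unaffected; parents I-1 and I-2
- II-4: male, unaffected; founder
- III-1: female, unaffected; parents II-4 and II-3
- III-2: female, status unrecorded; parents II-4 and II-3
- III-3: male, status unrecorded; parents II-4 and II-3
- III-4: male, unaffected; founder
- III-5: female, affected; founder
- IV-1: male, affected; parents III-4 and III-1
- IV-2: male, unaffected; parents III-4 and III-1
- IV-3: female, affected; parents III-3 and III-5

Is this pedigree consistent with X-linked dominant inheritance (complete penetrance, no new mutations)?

No

Under X-linked dominant, II-2 (unaffected, female) cannot arise from I-1 (affected) × I-2 (unrecorded).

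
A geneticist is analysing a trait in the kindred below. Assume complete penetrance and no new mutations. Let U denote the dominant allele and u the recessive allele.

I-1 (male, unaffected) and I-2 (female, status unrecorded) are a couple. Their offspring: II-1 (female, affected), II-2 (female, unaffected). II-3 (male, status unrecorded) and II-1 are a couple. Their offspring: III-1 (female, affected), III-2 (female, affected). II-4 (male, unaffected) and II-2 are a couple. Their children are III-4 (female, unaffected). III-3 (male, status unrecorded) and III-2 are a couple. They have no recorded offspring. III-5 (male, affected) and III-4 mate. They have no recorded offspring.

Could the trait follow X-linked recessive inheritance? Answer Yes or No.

No

Under X-linked recessive, II-1 (affected, female) cannot arise from I-1 (unaffected) × I-2 (unrecorded).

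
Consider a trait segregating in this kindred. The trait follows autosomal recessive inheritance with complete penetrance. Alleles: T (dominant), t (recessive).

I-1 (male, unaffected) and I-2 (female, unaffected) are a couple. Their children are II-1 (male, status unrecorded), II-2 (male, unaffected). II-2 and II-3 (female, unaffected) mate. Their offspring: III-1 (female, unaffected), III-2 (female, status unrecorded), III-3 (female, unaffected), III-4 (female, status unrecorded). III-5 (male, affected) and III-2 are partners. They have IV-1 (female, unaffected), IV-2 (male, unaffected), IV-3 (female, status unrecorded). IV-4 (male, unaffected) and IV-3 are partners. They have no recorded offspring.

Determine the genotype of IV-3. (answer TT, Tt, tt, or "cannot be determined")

cannot be determined

IV-3's phenotype is unrecorded, and no parent or child forces a single allele at both positions; consistent genotype assignments exist with IV-3 as Tt or tt.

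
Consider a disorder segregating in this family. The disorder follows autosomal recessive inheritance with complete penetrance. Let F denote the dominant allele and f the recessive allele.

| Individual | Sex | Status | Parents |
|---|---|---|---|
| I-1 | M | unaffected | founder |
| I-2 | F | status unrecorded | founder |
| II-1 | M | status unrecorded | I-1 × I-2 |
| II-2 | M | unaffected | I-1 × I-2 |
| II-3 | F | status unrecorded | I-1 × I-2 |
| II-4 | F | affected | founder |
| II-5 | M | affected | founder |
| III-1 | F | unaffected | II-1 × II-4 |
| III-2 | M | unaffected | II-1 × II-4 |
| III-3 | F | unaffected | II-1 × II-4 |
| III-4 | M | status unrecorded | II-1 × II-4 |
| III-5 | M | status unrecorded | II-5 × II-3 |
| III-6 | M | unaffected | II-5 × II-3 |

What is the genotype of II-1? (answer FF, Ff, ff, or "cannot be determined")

cannot be determined

II-1's phenotype is unrecorded, and no parent or child forces a single allele at both positions; consistent genotype assignments exist with II-1 as FF or Ff.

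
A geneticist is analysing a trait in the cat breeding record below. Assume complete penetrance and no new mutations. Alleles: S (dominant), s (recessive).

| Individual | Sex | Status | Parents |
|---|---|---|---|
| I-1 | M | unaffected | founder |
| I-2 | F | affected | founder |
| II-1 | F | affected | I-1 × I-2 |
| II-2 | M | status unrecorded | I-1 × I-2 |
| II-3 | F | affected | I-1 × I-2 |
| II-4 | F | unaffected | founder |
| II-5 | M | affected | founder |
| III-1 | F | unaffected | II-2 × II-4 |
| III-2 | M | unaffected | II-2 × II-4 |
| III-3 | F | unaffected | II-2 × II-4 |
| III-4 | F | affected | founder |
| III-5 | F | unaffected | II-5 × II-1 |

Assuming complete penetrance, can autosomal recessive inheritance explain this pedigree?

No

Under autosomal recessive, III-5 (unaffected, female) cannot arise from II-5 (affected) × II-1 (affected).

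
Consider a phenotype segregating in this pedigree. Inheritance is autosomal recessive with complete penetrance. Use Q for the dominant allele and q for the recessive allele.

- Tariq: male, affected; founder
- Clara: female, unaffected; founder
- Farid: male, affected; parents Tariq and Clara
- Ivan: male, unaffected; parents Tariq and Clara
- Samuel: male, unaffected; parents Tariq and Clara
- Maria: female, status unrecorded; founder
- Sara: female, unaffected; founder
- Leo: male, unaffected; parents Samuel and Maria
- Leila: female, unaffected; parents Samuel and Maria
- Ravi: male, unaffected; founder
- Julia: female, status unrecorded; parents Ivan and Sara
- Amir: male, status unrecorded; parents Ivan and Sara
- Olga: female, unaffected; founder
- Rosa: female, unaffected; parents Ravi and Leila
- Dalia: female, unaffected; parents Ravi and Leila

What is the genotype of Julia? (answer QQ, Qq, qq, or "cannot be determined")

Julia's phenotype is unrecorded, and no parent or child forces a single allele at both positions; consistent genotype assignments exist with Julia as QQ or Qq or qq.

cannot be determined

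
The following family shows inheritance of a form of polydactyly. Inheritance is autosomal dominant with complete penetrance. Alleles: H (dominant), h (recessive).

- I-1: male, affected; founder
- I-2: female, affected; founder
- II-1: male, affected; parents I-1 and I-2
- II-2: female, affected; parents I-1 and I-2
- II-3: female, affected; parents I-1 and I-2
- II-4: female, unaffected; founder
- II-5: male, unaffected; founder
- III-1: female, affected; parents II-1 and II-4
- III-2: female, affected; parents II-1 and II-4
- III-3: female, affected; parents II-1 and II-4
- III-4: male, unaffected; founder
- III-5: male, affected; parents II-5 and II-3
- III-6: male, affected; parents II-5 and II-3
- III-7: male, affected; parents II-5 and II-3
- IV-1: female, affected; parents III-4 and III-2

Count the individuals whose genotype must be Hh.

Obligate heterozygotes: III-1 is affected so carries H and received h from II-4 (hh), so III-1 is Hh; III-2 is affected so carries H and received h from II-4 (hh), so III-2 is Hh; III-3 is affected so carries H and received h from II-4 (hh), so III-3 is Hh; III-5 is affected so carries H and received h from II-5 (hh), so III-5 is Hh; III-6 is affected so carries H and received h from II-5 (hh), so III-6 is Hh; III-7 is affected so carries H and received h from II-5 (hh), so III-7 is Hh; IV-1 is affected so carries H and received h from III-4 (hh), so IV-1 is Hh.
Every other individual is either homozygous by phenotype or has at least one consistent homozygous assignment, so the count is 7.

7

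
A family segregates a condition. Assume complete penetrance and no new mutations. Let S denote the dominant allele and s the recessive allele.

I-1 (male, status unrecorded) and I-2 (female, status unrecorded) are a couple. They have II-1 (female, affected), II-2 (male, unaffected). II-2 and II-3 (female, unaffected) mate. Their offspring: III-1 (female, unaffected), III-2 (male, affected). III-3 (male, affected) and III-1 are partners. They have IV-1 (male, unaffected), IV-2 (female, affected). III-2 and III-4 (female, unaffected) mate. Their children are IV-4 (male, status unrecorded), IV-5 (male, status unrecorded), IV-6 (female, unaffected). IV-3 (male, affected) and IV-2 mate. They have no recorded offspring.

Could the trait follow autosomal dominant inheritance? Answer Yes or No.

Under autosomal dominant, III-2 (affected, male) cannot arise from II-2 (unaffected) × II-3 (unaffected).

No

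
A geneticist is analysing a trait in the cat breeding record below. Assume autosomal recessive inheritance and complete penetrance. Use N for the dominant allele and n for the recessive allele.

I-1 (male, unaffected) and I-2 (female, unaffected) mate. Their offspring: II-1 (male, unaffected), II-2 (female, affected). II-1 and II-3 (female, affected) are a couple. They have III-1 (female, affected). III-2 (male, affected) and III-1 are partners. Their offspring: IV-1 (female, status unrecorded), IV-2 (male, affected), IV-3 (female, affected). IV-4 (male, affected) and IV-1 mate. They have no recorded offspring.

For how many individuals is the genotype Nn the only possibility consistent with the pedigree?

Obligate heterozygotes: I-1 is unaffected so carries N and passed n to II-2 (nn), so I-1 is Nn; I-2 is unaffected so carries N and passed n to II-2 (nn), so I-2 is Nn; II-1 is unaffected so carries N and passed n to III-1 (nn), so II-1 is Nn.
Every other individual is either homozygous by phenotype or has at least one consistent homozygous assignment, so the count is 3.

3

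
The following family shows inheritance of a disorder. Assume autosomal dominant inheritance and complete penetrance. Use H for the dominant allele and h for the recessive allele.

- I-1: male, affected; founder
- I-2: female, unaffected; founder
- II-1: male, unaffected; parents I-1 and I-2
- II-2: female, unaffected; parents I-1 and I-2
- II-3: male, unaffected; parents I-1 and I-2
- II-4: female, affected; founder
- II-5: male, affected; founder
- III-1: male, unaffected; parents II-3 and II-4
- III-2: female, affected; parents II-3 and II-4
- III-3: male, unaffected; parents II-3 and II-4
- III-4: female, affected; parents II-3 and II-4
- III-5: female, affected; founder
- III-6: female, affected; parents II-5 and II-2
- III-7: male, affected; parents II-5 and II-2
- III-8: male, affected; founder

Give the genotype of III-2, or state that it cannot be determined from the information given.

From phenotype alone, III-2 is HH or Hh.
III-2 is affected so carries H and received h from II-3 (hh), so III-2 is Hh.

Hh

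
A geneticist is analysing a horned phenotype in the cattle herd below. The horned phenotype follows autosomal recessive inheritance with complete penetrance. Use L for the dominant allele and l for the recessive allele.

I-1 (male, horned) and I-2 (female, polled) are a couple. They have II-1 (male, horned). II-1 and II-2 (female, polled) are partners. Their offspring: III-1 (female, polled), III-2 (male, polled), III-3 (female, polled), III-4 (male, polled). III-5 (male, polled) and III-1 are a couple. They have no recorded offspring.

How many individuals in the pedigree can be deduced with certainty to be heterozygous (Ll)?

Obligate heterozygotes: I-2 is polled so carries L and passed l to II-1 (ll), so I-2 is Ll; III-1 is polled so carries L and received l from II-1 (ll), so III-1 is Ll; III-2 is polled so carries L and received l from II-1 (ll), so III-2 is Ll; III-3 is polled so carries L and received l from II-1 (ll), so III-3 is Ll; III-4 is polled so carries L and received l from II-1 (ll), so III-4 is Ll.
Every other individual is either homozygous by phenotype or has at least one consistent homozygous assignment, so the count is 5.

5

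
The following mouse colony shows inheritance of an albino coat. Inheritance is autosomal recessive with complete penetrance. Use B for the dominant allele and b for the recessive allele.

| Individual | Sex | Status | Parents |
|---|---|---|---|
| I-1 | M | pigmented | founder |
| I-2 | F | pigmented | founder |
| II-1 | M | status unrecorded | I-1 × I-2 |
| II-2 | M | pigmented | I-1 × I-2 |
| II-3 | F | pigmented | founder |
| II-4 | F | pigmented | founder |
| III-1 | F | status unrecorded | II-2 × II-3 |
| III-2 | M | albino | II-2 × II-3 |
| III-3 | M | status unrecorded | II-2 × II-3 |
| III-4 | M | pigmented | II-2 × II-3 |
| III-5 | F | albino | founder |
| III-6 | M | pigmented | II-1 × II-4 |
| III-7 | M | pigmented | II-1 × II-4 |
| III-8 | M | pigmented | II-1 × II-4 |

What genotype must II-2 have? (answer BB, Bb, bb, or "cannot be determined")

From phenotype alone, II-2 is BB or Bb.
II-2 is pigmented so carries B and passed b to III-2 (bb), so II-2 is Bb.

Bb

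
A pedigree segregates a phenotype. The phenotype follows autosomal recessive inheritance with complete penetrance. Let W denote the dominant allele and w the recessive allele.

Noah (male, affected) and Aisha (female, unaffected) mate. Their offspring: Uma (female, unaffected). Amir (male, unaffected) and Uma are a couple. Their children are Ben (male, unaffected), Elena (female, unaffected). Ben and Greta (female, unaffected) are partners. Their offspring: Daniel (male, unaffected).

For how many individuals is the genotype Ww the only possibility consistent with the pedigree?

Obligate heterozygotes: Uma is unaffected so carries W and received w from Noah (ww), so Uma is Ww.
Every other individual is either homozygous by phenotype or has at least one consistent homozygous assignment, so the count is 1.

1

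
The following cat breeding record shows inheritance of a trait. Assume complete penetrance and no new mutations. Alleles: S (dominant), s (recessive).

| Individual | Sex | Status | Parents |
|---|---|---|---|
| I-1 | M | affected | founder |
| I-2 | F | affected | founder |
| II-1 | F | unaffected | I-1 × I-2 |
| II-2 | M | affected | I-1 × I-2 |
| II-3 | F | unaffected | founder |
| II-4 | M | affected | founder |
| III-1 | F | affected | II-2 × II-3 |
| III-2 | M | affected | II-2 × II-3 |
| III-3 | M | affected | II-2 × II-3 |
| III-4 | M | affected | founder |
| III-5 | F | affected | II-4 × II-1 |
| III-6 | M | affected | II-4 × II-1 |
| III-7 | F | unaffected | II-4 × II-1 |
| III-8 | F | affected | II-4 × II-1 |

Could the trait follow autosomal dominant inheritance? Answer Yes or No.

Yes

A consistent assignment under autosomal dominant exists: I-1 Ss, I-2 Ss, II-1 ss, II-2 SS, II-3 ss, II-4 Ss, III-1 Ss, III-2 Ss, III-3 Ss, III-4 SS, III-5 Ss, III-6 Ss, III-7 ss, III-8 Ss.
In this assignment every recorded phenotype matches its genotype and every non-founder's genotype is obtainable from its parents' genotypes, so the pedigree is consistent.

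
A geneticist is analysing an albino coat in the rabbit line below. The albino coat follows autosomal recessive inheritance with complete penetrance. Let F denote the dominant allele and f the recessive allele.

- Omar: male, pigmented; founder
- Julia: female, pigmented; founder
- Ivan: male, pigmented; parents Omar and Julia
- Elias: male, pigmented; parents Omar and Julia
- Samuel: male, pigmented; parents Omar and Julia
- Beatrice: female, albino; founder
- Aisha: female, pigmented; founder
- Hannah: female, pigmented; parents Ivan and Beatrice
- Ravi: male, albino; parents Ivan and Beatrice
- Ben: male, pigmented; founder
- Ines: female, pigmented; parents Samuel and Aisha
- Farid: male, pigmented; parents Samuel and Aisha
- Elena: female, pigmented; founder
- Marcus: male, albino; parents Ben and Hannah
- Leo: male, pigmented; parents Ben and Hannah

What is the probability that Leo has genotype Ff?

Ben is pigmented so carries F and passed f to Marcus (ff), so Ben is Ff.
Hannah is pigmented so carries F and received f from Beatrice (ff), so Hannah is Ff.
Their cross gives offspring ratios 1/4 FF : 1/2 Ff : 1/4 ff. Conditioning on Leo being pigmented, P(Ff) = 1/2 / 3/4 = 2/3.

2/3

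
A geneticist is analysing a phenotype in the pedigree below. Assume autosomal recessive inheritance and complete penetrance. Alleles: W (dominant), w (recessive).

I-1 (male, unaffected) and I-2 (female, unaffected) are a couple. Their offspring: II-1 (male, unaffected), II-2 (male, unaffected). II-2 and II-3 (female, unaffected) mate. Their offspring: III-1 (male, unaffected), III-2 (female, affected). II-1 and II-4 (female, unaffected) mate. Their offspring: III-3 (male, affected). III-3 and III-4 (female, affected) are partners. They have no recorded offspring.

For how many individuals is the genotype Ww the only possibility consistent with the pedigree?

4

Obligate heterozygotes: II-1 is unaffected so carries W and passed w to III-3 (ww), so II-1 is Ww; II-2 is unaffected so carries W and passed w to III-2 (ww), so II-2 is Ww; II-3 is unaffected so carries W and passed w to III-2 (ww), so II-3 is Ww; II-4 is unaffected so carries W and passed w to III-3 (ww), so II-4 is Ww.
Every other individual is either homozygous by phenotype or has at least one consistent homozygous assignment, so the count is 4.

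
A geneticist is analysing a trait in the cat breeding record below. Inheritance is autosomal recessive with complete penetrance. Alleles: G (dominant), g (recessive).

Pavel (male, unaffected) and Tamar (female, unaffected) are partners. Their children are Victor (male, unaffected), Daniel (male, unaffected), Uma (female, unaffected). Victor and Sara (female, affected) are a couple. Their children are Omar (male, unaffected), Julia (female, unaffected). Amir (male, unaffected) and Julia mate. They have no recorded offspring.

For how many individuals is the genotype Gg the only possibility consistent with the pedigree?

Obligate heterozygotes: Omar is unaffected so carries G and received g from Sara (gg), so Omar is Gg; Julia is unaffected so carries G and received g from Sara (gg), so Julia is Gg.
Every other individual is either homozygous by phenotype or has at least one consistent homozygous assignment, so the count is 2.

2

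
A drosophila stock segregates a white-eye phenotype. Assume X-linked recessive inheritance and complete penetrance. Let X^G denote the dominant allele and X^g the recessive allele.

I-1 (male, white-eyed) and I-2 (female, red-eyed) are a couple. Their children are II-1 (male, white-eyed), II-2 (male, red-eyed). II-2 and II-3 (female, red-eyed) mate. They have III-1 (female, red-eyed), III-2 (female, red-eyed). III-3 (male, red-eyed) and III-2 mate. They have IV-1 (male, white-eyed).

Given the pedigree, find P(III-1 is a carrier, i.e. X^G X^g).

1/2

II-2 is red-eyed, so II-2 is X^G Y.
II-3 is red-eyed so carries G and passed g to III-2 (X^G X^g, whose G came from II-2), so II-3 is X^G X^g.
Their cross gives offspring ratios 1/2 X^G X^G : 1/2 X^G X^g. Conditioning on III-1 being red-eyed, P(X^G X^g) = 1/2 / 1 = 1/2.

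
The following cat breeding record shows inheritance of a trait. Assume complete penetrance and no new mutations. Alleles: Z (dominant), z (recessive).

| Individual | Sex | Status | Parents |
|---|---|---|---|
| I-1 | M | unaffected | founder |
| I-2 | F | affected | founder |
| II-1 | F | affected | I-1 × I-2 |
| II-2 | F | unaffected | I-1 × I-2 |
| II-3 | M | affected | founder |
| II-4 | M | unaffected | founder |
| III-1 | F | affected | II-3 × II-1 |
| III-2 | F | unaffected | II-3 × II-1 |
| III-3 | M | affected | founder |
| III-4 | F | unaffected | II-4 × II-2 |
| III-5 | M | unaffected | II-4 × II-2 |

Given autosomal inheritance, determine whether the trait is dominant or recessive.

II-3 and II-1 are both affected yet have an unaffected child III-2. Under a recessive model two affected parents are homozygous and every child would be affected, so the trait cannot be recessive.

dominant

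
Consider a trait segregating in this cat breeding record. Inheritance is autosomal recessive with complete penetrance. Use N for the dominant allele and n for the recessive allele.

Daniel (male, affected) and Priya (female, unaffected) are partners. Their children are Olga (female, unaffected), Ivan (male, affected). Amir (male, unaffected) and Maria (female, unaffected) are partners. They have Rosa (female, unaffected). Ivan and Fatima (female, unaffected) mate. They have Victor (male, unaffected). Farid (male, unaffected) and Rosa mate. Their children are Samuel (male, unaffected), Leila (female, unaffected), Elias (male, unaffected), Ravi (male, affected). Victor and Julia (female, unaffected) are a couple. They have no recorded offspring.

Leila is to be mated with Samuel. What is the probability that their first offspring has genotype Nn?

Farid is unaffected so carries N and passed n to Ravi (nn), so Farid is Nn.
Rosa is unaffected so carries N and passed n to Ravi (nn), so Rosa is Nn.
Leila is an unaffected offspring of Farid (Nn) × Rosa (Nn), whose cross gives 1/4 NN : 1/2 Nn : 1/4 nn; conditioning on being unaffected, Leila is NN with probability 1/3, Nn with probability 2/3.
Samuel is an unaffected offspring of Farid (Nn) × Rosa (Nn), whose cross gives 1/4 NN : 1/2 Nn : 1/4 nn; conditioning on being unaffected, Samuel is NN with probability 1/3, Nn with probability 2/3.
Summing over parental genotype combinations, P(offspring has genotype Nn) = 2/9·1/2 + 2/9·1/2 + 4/9·1/2 = 4/9.

4/9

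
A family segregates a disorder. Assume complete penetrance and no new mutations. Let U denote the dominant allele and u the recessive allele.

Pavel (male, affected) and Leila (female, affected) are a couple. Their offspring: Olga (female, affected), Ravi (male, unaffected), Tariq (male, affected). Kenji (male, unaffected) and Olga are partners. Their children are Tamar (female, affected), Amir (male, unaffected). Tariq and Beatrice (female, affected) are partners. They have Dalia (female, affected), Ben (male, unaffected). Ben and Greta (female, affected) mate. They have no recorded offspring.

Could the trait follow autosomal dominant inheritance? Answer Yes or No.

A consistent assignment under autosomal dominant exists: Pavel Uu, Leila Uu, Olga Uu, Ravi uu, Tariq Uu, Kenji uu, Beatrice Uu, Tamar Uu, Amir uu, Dalia UU, Ben uu, Greta UU.
In this assignment every recorded phenotype matches its genotype and every non-founder's genotype is obtainable from its parents' genotypes, so the pedigree is consistent.

Yes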